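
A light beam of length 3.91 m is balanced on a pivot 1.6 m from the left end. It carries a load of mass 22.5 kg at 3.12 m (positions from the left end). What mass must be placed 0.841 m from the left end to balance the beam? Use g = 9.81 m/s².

Sum moments about the pivot (at 1.6 m from the left end) (the support reaction has zero arm there).
Load: 22.5 × 9.81 = 220.7 N down at 3.12 m → arm 1.52 m, τ = 220.7 × 1.52 = 335.5 N·m clockwise.
Net moment of known loads = 335.5 N·m clockwise.
An unknown mass m at 0.841 m has arm 0.759 m; its moment is m·g·0.759 counterclockwise.
For rotational equilibrium, m × 9.81 × 0.759 = 335.5, so m = 335.5 / (9.81 × 0.759) = 45.1 kg.

m ≈ 45.1 kg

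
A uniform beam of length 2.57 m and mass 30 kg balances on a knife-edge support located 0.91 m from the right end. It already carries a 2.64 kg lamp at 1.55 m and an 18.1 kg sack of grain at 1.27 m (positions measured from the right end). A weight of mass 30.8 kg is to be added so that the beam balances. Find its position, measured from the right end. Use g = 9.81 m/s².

x ≈ 0.278 m from the right end

Choose the knife-edge support (at 0.91 m from the right end) as the axis so the support reaction has zero arm there.
Beam weight: 30 × 9.81 = 294.3 N down at 1.285 m → arm 0.375 m, τ = 294.3 × 0.375 = 110.4 N·m counterclockwise.
Lamp: 2.64 × 9.81 = 25.9 N down at 1.55 m → arm 0.64 m, τ = 25.9 × 0.64 = 16.58 N·m counterclockwise.
Sack of grain: 18.1 × 9.81 = 177.6 N down at 1.27 m → arm 0.36 m, τ = 177.6 × 0.36 = 63.94 N·m counterclockwise.
Net moment of existing loads = 190.9 N·m counterclockwise.
The weight weighs 30.8 × 9.81 = 302.1 N and must supply an equal clockwise moment, so its lever arm about the knife-edge support is 190.9 / 302.1 = 0.632 m.
That puts it at 0.91 − 0.632 = 0.278 m from the right end.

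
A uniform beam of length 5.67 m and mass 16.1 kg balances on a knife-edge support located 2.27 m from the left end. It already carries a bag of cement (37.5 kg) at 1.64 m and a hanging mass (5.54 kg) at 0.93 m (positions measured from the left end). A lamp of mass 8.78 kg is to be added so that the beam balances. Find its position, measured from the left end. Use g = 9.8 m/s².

About the knife-edge support (at 2.27 m from the left end):
Beam weight: 16.1 × 9.8 = 157.8 N down at 2.835 m → arm 0.565 m, τ = 157.8 × 0.565 = 89.16 N·m clockwise.
Bag of cement: 37.5 × 9.8 = 367.5 N down at 1.64 m → arm 0.63 m, τ = 367.5 × 0.63 = 231.5 N·m counterclockwise.
Hanging mass: 5.54 × 9.8 = 54.29 N down at 0.93 m → arm 1.34 m, τ = 54.29 × 1.34 = 72.75 N·m counterclockwise.
Net moment of existing loads = 215.1 N·m counterclockwise.
The lamp weighs 8.78 × 9.8 = 86.04 N and must supply an equal clockwise moment, so its lever arm about the knife-edge support is 215.1 / 86.04 = 2.5 m.
That puts it at 2.27 + 2.5 = 4.77 m from the left end.

x ≈ 4.77 m from the left end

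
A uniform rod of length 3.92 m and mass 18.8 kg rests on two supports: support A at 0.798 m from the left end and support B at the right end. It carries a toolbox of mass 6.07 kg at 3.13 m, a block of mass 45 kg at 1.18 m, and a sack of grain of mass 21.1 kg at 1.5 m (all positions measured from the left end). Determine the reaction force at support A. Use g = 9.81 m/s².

R_A ≈ 679 N

Take moments about support B.
Beam weight: 18.8 × 9.81 = 184.4 N down at 1.96 m → arm 1.96 m, τ = 184.4 × 1.96 = 361.4 N·m counterclockwise.
Toolbox: 6.07 × 9.81 = 59.55 N down at 3.13 m → arm 0.79 m, τ = 59.55 × 0.79 = 47.04 N·m counterclockwise.
Block: 45 × 9.81 = 441.5 N down at 1.18 m → arm 2.74 m, τ = 441.5 × 2.74 = 1210 N·m counterclockwise.
Sack of grain: 21.1 × 9.81 = 207 N down at 1.5 m → arm 2.42 m, τ = 207 × 2.42 = 500.9 N·m counterclockwise.
Net load moment about support B = 2119 N·m counterclockwise.
Reaction R at support A is upward at 0.798 m, arm 3.122 m → moment R × 3.122 clockwise.
For rotational equilibrium, R × 3.122 = 2119, so R = 679 N.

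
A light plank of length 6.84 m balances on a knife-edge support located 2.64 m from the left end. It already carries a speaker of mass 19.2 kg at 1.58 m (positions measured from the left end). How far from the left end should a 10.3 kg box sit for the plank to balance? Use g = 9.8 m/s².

Sum moments about the knife-edge support (at 2.64 m from the left end) (the support reaction has zero arm there).
Speaker: 19.2 × 9.8 = 188.2 N down at 1.58 m → arm 1.06 m, τ = 188.2 × 1.06 = 199.5 N·m counterclockwise.
Net moment of existing loads = 199.5 N·m counterclockwise.
The box weighs 10.3 × 9.8 = 100.9 N and must supply an equal clockwise moment, so its lever arm about the knife-edge support is 199.5 / 100.9 = 1.98 m.
That puts it at 2.64 + 1.98 = 4.62 m from the left end.

x ≈ 4.62 m from the left end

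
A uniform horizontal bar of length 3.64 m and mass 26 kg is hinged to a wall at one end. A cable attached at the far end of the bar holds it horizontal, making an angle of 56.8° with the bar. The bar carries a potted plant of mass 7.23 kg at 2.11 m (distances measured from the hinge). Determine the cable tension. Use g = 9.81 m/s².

Take moments about the hinge.
Beam weight: 26 × 9.81 = 255.1 N down at 1.82 m → arm 1.82 m, τ = 255.1 × 1.82 = 464.3 N·m clockwise.
Potted plant: 7.23 × 9.81 = 70.93 N down at 2.11 m → arm 2.11 m, τ = 70.93 × 2.11 = 149.7 N·m clockwise.
Total clockwise load moment = 614 N·m.
The cable tension T acts at 3.64 m; only its component perpendicular to the bar, T sinθ, produces torque. sin 56.8° = 0.8368.
For rotational equilibrium, T × 3.64 × 0.8368 = 614, so T = 614 / 3.046 = 202 N.

T ≈ 202 N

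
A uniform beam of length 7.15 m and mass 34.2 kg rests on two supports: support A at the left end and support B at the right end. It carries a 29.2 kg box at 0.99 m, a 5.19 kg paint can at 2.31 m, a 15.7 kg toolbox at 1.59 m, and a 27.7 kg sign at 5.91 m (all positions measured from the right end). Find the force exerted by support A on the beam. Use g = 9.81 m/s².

Take moments about support B.
Beam weight: 34.2 × 9.81 = 335.5 N down at 3.575 m → arm 3.575 m, τ = 335.5 × 3.575 = 1199 N·m counterclockwise.
Box: 29.2 × 9.81 = 286.5 N down at 0.99 m → arm 0.99 m, τ = 286.5 × 0.99 = 283.6 N·m counterclockwise.
Paint can: 5.19 × 9.81 = 50.91 N down at 2.31 m → arm 2.31 m, τ = 50.91 × 2.31 = 117.6 N·m counterclockwise.
Toolbox: 15.7 × 9.81 = 154 N down at 1.59 m → arm 1.59 m, τ = 154 × 1.59 = 244.9 N·m counterclockwise.
Sign: 27.7 × 9.81 = 271.7 N down at 5.91 m → arm 5.91 m, τ = 271.7 × 5.91 = 1606 N·m counterclockwise.
Net load moment about support B = 3451 N·m counterclockwise.
Reaction R at support A is upward at 7.15 m, arm 7.15 m → moment R × 7.15 clockwise.
Balancing moments: R × 7.15 = 3451, giving R = 483 N.

R_A ≈ 483 N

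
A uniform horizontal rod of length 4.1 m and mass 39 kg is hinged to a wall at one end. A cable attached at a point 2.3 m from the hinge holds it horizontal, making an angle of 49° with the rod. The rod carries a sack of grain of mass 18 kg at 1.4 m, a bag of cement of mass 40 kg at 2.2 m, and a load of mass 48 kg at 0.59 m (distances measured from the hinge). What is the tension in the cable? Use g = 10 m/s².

Taking torques about the hinge:
Beam weight: 39 × 10 = 390 N down at 2.05 m → arm 2.05 m, τ = 390 × 2.05 = 799.5 N·m clockwise.
Sack of grain: 18 × 10 = 180 N down at 1.4 m → arm 1.4 m, τ = 180 × 1.4 = 252 N·m clockwise.
Bag of cement: 40 × 10 = 400 N down at 2.2 m → arm 2.2 m, τ = 400 × 2.2 = 880 N·m clockwise.
Load: 48 × 10 = 480 N down at 0.59 m → arm 0.59 m, τ = 480 × 0.59 = 283.2 N·m clockwise.
Total clockwise load moment = 2215 N·m.
The cable tension T acts at 2.3 m; only its component perpendicular to the rod, T sinθ, produces torque. sin 49° = 0.7547.
Setting net torque to zero: T × 2.3 × 0.7547 = 2215 → T = 2215 / 1.736 = 1280 N.

T ≈ 1280 N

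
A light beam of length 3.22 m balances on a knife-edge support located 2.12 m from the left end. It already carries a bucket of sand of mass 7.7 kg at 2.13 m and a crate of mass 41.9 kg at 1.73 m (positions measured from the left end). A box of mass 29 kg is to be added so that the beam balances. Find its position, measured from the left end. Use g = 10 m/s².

x ≈ 2.68 m from the left end

Taking torques about the knife-edge support (at 2.12 m from the left end):
Bucket of sand: 7.7 × 10 = 77 N down at 2.13 m → arm 0.01 m, τ = 77 × 0.01 = 0.77 N·m clockwise.
Crate: 41.9 × 10 = 419 N down at 1.73 m → arm 0.39 m, τ = 419 × 0.39 = 163.4 N·m counterclockwise.
Net moment of existing loads = 162.6 N·m counterclockwise.
The box weighs 29 × 10 = 290 N and must supply an equal clockwise moment, so its lever arm about the knife-edge support is 162.6 / 290 = 0.561 m.
That puts it at 2.12 + 0.561 = 2.68 m from the left end.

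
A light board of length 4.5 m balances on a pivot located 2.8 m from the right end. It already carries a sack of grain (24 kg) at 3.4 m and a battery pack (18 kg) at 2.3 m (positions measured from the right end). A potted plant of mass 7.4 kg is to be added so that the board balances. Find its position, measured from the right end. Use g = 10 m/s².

x ≈ 2.07 m from the right end

Take moments about the pivot (at 2.8 m from the right end).
Sack of grain: 24 × 10 = 240 N down at 3.4 m → arm 0.6 m, τ = 240 × 0.6 = 144 N·m counterclockwise.
Battery pack: 18 × 10 = 180 N down at 2.3 m → arm 0.5 m, τ = 180 × 0.5 = 90 N·m clockwise.
Net moment of existing loads = 54 N·m counterclockwise.
The potted plant weighs 7.4 × 10 = 74 N and must supply an equal clockwise moment, so its lever arm about the pivot is 54 / 74 = 0.73 m.
That puts it at 2.8 − 0.73 = 2.07 m from the right end.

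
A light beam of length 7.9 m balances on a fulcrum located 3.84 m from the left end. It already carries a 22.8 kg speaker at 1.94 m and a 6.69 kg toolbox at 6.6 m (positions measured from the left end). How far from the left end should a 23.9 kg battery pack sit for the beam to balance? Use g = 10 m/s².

x ≈ 4.88 m from the left end

Take moments about the fulcrum (at 3.84 m from the left end).
Speaker: 22.8 × 10 = 228 N down at 1.94 m → arm 1.9 m, τ = 228 × 1.9 = 433.2 N·m counterclockwise.
Toolbox: 6.69 × 10 = 66.9 N down at 6.6 m → arm 2.76 m, τ = 66.9 × 2.76 = 184.6 N·m clockwise.
Net moment of existing loads = 248.6 N·m counterclockwise.
The battery pack weighs 23.9 × 10 = 239 N and must supply an equal clockwise moment, so its lever arm about the fulcrum is 248.6 / 239 = 1.04 m.
That puts it at 3.84 + 1.04 = 4.88 m from the left end.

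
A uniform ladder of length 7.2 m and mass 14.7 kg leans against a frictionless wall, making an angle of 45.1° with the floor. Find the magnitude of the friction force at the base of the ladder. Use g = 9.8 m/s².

f ≈ 71.8 N

Choose the foot of the ladder as the axis so the floor normal and friction both act there and drop out.
Ladder weight 14.7×9.8 = 144.1 N acts at 3.6 m along the ladder; its horizontal arm is 3.6·cos45.1° = 2.541 m → τ = 366.2 N·m clockwise.
Wall normal N acts horizontally at the top; its moment arm is the height L sinθ = 7.2·sin45.1° = 5.1 m, counterclockwise.
Setting net torque to zero: N × 5.1 = 366.2 → N = 71.8 N.
ΣFx = 0: friction at the foot balances the wall's push, so f = N_wall = 71.8 N.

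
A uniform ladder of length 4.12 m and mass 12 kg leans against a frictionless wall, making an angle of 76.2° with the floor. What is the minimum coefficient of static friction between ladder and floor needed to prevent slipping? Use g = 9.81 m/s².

Sum moments about the foot of the ladder (the floor normal and friction both act there and drop out).
Ladder weight 12×9.81 = 117.7 N acts at 2.06 m along the ladder; its horizontal arm is 2.06·cos76.2° = 0.4914 m → τ = 57.84 N·m clockwise.
Wall normal N acts horizontally at the top; its moment arm is the height L sinθ = 4.12·sin76.2° = 4.001 m, counterclockwise.
For rotational equilibrium, N × 4.001 = 57.84, so N = 14.46 N.
ΣFx = 0 ⇒ f = N_wall = 14.46 N. ΣFy = 0 ⇒ N_floor = 117.7 N.
μ_min = f / N_floor = 14.46 / 117.7 = 0.123.

μ_min ≈ 0.123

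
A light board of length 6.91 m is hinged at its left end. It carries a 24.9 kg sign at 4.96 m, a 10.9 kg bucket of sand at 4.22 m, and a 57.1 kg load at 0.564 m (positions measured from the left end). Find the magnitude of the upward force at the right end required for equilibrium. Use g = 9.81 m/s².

F ≈ 286 N

Sum moments about the left end (the unknown pivot reaction has zero arm there).
Sign: 24.9 × 9.81 = 244.3 N down at 4.96 m → arm 4.96 m, τ = 244.3 × 4.96 = 1212 N·m clockwise.
Bucket of sand: 10.9 × 9.81 = 106.9 N down at 4.22 m → arm 4.22 m, τ = 106.9 × 4.22 = 451.1 N·m clockwise.
Load: 57.1 × 9.81 = 560.2 N down at 0.564 m → arm 0.564 m, τ = 560.2 × 0.564 = 316 N·m clockwise.
Net moment of the loads = 1979 N·m clockwise.
The upward force F acts at the right end, arm 6.91 m, giving F × 6.91 counterclockwise.
Setting net torque to zero: F × 6.91 = 1979 → F = 1979 / 6.91 = 286 N.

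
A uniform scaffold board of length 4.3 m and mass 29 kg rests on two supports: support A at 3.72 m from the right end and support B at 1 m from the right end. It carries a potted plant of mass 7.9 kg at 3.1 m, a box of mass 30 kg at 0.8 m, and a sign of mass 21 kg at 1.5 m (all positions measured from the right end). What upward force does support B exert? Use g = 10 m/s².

Take moments about support A.
Beam weight: 29 × 10 = 290 N down at 2.15 m → arm 1.57 m, τ = 290 × 1.57 = 455.3 N·m clockwise.
Potted plant: 7.9 × 10 = 79 N down at 3.1 m → arm 0.62 m, τ = 79 × 0.62 = 48.98 N·m clockwise.
Box: 30 × 10 = 300 N down at 0.8 m → arm 2.92 m, τ = 300 × 2.92 = 876 N·m clockwise.
Sign: 21 × 10 = 210 N down at 1.5 m → arm 2.22 m, τ = 210 × 2.22 = 466.2 N·m clockwise.
Net load moment about support A = 1846 N·m clockwise.
Reaction R at support B is upward at 1 m, arm 2.72 m → moment R × 2.72 counterclockwise.
Στ = 0 ⇒ R × 2.72 = 1846 ⇒ R = 679 N.

R_B ≈ 679 N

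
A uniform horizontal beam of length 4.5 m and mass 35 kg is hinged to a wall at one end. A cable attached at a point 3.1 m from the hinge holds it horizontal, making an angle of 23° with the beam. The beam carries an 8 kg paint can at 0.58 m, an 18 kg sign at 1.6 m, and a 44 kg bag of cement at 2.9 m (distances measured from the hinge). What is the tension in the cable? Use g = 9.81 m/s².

T ≈ 1940 N

Choose the hinge as the axis so the unknown hinge reaction has zero arm there.
Beam weight: 35 × 9.81 = 343.4 N down at 2.25 m → arm 2.25 m, τ = 343.4 × 2.25 = 772.6 N·m clockwise.
Paint can: 8 × 9.81 = 78.48 N down at 0.58 m → arm 0.58 m, τ = 78.48 × 0.58 = 45.52 N·m clockwise.
Sign: 18 × 9.81 = 176.6 N down at 1.6 m → arm 1.6 m, τ = 176.6 × 1.6 = 282.6 N·m clockwise.
Bag of cement: 44 × 9.81 = 431.6 N down at 2.9 m → arm 2.9 m, τ = 431.6 × 2.9 = 1252 N·m clockwise.
Total clockwise load moment = 2353 N·m.
The cable tension T acts at 3.1 m; only its component perpendicular to the beam, T sinθ, produces torque. sin 23° = 0.3907.
For rotational equilibrium, T × 3.1 × 0.3907 = 2353, so T = 2353 / 1.211 = 1940 N.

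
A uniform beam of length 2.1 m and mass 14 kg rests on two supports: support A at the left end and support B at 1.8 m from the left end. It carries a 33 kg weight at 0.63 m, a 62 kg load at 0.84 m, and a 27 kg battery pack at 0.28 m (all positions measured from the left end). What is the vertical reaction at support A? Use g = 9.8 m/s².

R_A ≈ 815 N

Take moments about support B.
Beam weight: 14 × 9.8 = 137.2 N down at 1.05 m → arm 0.75 m, τ = 137.2 × 0.75 = 102.9 N·m counterclockwise.
Weight: 33 × 9.8 = 323.4 N down at 0.63 m → arm 1.17 m, τ = 323.4 × 1.17 = 378.4 N·m counterclockwise.
Load: 62 × 9.8 = 607.6 N down at 0.84 m → arm 0.96 m, τ = 607.6 × 0.96 = 583.3 N·m counterclockwise.
Battery pack: 27 × 9.8 = 264.6 N down at 0.28 m → arm 1.52 m, τ = 264.6 × 1.52 = 402.2 N·m counterclockwise.
Net load moment about support B = 1467 N·m counterclockwise.
Reaction R at support A is upward at 0 m, arm 1.8 m → moment R × 1.8 clockwise.
Στ = 0 ⇒ R × 1.8 = 1467 ⇒ R = 815 N.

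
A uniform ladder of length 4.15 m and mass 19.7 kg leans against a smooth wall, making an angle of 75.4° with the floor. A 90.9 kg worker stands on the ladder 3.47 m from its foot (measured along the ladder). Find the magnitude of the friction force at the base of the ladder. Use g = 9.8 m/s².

f ≈ 219 N

Choose the foot of the ladder as the axis so the floor normal and friction both act there and drop out.
Ladder weight 19.7×9.8 = 193.1 N acts at 2.075 m along the ladder; its horizontal arm is 2.075·cos75.4° = 0.523 m → τ = 101 N·m clockwise.
Worker: 90.9×9.8 = 890.8 N at 3.47 m → arm 0.8747 m → τ = 779.2 N·m clockwise.
Wall normal N acts horizontally at the top; its moment arm is the height L sinθ = 4.15·sin75.4° = 4.016 m, counterclockwise.
For rotational equilibrium, N × 4.016 = 880.2, so N = 219 N.
ΣFx = 0: friction at the foot balances the wall's push, so f = N_wall = 219 N.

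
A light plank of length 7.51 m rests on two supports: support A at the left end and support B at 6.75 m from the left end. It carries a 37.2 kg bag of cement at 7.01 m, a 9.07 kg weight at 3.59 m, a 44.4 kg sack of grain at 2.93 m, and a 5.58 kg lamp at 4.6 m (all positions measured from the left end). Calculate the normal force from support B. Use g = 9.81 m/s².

About support A:
Bag of cement: 37.2 × 9.81 = 364.9 N down at 7.01 m → arm 7.01 m, τ = 364.9 × 7.01 = 2558 N·m clockwise.
Weight: 9.07 × 9.81 = 88.98 N down at 3.59 m → arm 3.59 m, τ = 88.98 × 3.59 = 319.4 N·m clockwise.
Sack of grain: 44.4 × 9.81 = 435.6 N down at 2.93 m → arm 2.93 m, τ = 435.6 × 2.93 = 1276 N·m clockwise.
Lamp: 5.58 × 9.81 = 54.74 N down at 4.6 m → arm 4.6 m, τ = 54.74 × 4.6 = 251.8 N·m clockwise.
Net load moment about support A = 4405 N·m clockwise.
Reaction R at support B is upward at 6.75 m, arm 6.75 m → moment R × 6.75 counterclockwise.
Balancing moments: R × 6.75 = 4405, giving R = 653 N.

R_B ≈ 653 N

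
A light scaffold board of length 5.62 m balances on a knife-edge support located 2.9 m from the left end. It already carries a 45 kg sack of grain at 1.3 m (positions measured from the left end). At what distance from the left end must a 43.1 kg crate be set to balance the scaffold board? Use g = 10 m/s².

Choose the knife-edge support (at 2.9 m from the left end) as the axis so the support reaction has zero arm there.
Sack of grain: 45 × 10 = 450 N down at 1.3 m → arm 1.6 m, τ = 450 × 1.6 = 720 N·m counterclockwise.
Net moment of existing loads = 720 N·m counterclockwise.
The crate weighs 43.1 × 10 = 431 N and must supply an equal clockwise moment, so its lever arm about the knife-edge support is 720 / 431 = 1.67 m.
That puts it at 2.9 + 1.67 = 4.57 m from the left end.

x ≈ 4.57 m from the left end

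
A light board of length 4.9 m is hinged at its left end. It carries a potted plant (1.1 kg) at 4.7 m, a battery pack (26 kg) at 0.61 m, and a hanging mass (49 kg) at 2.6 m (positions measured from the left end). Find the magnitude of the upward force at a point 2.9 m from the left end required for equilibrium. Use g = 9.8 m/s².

F ≈ 502 N

Choose the left end as the axis so the unknown pivot reaction has zero arm there.
Potted plant: 1.1 × 9.8 = 10.78 N down at 4.7 m → arm 4.7 m, τ = 10.78 × 4.7 = 50.67 N·m clockwise.
Battery pack: 26 × 9.8 = 254.8 N down at 0.61 m → arm 0.61 m, τ = 254.8 × 0.61 = 155.4 N·m clockwise.
Hanging mass: 49 × 9.8 = 480.2 N down at 2.6 m → arm 2.6 m, τ = 480.2 × 2.6 = 1249 N·m clockwise.
Net moment of the loads = 1455 N·m clockwise.
The upward force F acts at a point 2.9 m from the left end, arm 2.9 m, giving F × 2.9 counterclockwise.
Setting net torque to zero: F × 2.9 = 1455 → F = 1455 / 2.9 = 502 N.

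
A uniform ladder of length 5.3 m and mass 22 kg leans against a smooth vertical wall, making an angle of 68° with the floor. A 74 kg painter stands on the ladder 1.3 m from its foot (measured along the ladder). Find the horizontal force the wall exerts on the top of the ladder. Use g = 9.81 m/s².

Sum moments about the foot of the ladder (the floor normal and friction both act there and drop out).
Ladder weight 22×9.81 = 215.8 N acts at 2.65 m along the ladder; its horizontal arm is 2.65·cos68° = 0.9927 m → τ = 214.2 N·m clockwise.
Painter: 74×9.81 = 725.9 N at 1.3 m → arm 0.487 m → τ = 353.5 N·m clockwise.
Wall normal N acts horizontally at the top; its moment arm is the height L sinθ = 5.3·sin68° = 4.914 m, counterclockwise.
For rotational equilibrium, N × 4.914 = 567.7, so N = 116 N.

N_wall ≈ 116 N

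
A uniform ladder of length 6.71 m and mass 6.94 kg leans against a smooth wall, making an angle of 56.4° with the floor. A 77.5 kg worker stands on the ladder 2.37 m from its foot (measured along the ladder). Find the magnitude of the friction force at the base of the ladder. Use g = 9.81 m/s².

f ≈ 201 N

Sum moments about the foot of the ladder (the floor normal and friction both act there and drop out).
Ladder weight 6.94×9.81 = 68.08 N acts at 3.355 m along the ladder; its horizontal arm is 3.355·cos56.4° = 1.857 m → τ = 126.4 N·m clockwise.
Worker: 77.5×9.81 = 760.3 N at 2.37 m → arm 1.312 m → τ = 997.5 N·m clockwise.
Wall normal N acts horizontally at the top; its moment arm is the height L sinθ = 6.71·sin56.4° = 5.589 m, counterclockwise.
Στ = 0 ⇒ N × 5.589 = 1124 ⇒ N = 201 N.
ΣFx = 0: friction at the foot balances the wall's push, so f = N_wall = 201 N.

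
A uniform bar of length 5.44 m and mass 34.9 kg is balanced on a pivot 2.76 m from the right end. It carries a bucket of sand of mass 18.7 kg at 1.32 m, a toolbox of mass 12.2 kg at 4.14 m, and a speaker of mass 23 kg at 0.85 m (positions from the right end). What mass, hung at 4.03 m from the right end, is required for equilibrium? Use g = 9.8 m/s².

m ≈ 43.6 kg

Choose the pivot (at 2.76 m from the right end) as the axis so the support reaction has zero arm there.
Beam weight: 34.9 × 9.8 = 342 N down at 2.72 m → arm 0.04 m, τ = 342 × 0.04 = 13.68 N·m clockwise.
Bucket of sand: 18.7 × 9.8 = 183.3 N down at 1.32 m → arm 1.44 m, τ = 183.3 × 1.44 = 264 N·m clockwise.
Toolbox: 12.2 × 9.8 = 119.6 N down at 4.14 m → arm 1.38 m, τ = 119.6 × 1.38 = 165 N·m counterclockwise.
Speaker: 23 × 9.8 = 225.4 N down at 0.85 m → arm 1.91 m, τ = 225.4 × 1.91 = 430.5 N·m clockwise.
Net moment of known loads = 543.2 N·m clockwise.
An unknown mass m at 4.03 m has arm 1.27 m; its moment is m·g·1.27 counterclockwise.
Στ = 0 ⇒ m × 9.8 × 1.27 = 543.2 ⇒ m = 543.2 / (9.8 × 1.27) = 43.6 kg.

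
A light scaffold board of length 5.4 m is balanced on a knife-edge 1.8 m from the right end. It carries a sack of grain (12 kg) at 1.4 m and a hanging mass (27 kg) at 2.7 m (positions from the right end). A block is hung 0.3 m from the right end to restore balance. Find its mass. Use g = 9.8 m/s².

Take moments about the knife-edge (at 1.8 m from the right end).
Sack of grain: 12 × 9.8 = 117.6 N down at 1.4 m → arm 0.4 m, τ = 117.6 × 0.4 = 47.04 N·m clockwise.
Hanging mass: 27 × 9.8 = 264.6 N down at 2.7 m → arm 0.9 m, τ = 264.6 × 0.9 = 238.1 N·m counterclockwise.
Net moment of known loads = 191.1 N·m counterclockwise.
An unknown mass m at 0.3 m has arm 1.5 m; its moment is m·g·1.5 clockwise.
Στ = 0 ⇒ m × 9.8 × 1.5 = 191.1 ⇒ m = 191.1 / (9.8 × 1.5) = 13 kg.

m ≈ 13 kg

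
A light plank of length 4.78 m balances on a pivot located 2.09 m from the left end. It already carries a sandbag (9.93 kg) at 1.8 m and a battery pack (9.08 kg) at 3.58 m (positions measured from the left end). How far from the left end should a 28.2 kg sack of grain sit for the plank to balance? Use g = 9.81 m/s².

Sum moments about the pivot (at 2.09 m from the left end) (the support reaction has zero arm there).
Sandbag: 9.93 × 9.81 = 97.41 N down at 1.8 m → arm 0.29 m, τ = 97.41 × 0.29 = 28.25 N·m counterclockwise.
Battery pack: 9.08 × 9.81 = 89.07 N down at 3.58 m → arm 1.49 m, τ = 89.07 × 1.49 = 132.7 N·m clockwise.
Net moment of existing loads = 104.4 N·m clockwise.
The sack of grain weighs 28.2 × 9.81 = 276.6 N and must supply an equal counterclockwise moment, so its lever arm about the pivot is 104.4 / 276.6 = 0.377 m.
That puts it at 2.09 − 0.377 = 1.71 m from the left end.

x ≈ 1.71 m from the left end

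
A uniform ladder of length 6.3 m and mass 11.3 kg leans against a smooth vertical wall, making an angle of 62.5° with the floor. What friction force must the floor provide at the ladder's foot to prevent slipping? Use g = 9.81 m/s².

f ≈ 28.9 N

Taking torques about the foot of the ladder:
Ladder weight 11.3×9.81 = 110.9 N acts at 3.15 m along the ladder; its horizontal arm is 3.15·cos62.5° = 1.455 m → τ = 161.4 N·m clockwise.
Wall normal N acts horizontally at the top; its moment arm is the height L sinθ = 6.3·sin62.5° = 5.588 m, counterclockwise.
Balancing moments: N × 5.588 = 161.4, giving N = 28.9 N.
ΣFx = 0: friction at the foot balances the wall's push, so f = N_wall = 28.9 N.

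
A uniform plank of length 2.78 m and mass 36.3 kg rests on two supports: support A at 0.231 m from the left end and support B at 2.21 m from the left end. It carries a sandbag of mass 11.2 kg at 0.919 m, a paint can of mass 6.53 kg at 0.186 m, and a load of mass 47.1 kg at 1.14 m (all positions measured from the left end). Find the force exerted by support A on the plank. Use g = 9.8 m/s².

R_A ≈ 534 N

About support B:
Beam weight: 36.3 × 9.8 = 355.7 N down at 1.39 m → arm 0.82 m, τ = 355.7 × 0.82 = 291.7 N·m counterclockwise.
Sandbag: 11.2 × 9.8 = 109.8 N down at 0.919 m → arm 1.291 m, τ = 109.8 × 1.291 = 141.8 N·m counterclockwise.
Paint can: 6.53 × 9.8 = 63.99 N down at 0.186 m → arm 2.024 m, τ = 63.99 × 2.024 = 129.5 N·m counterclockwise.
Load: 47.1 × 9.8 = 461.6 N down at 1.14 m → arm 1.07 m, τ = 461.6 × 1.07 = 493.9 N·m counterclockwise.
Net load moment about support B = 1057 N·m counterclockwise.
Reaction R at support A is upward at 0.231 m, arm 1.979 m → moment R × 1.979 clockwise.
For rotational equilibrium, R × 1.979 = 1057, so R = 534 N.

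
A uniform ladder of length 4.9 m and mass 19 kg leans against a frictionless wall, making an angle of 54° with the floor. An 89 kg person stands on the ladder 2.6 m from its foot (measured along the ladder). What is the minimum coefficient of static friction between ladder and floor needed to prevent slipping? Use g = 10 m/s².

Take moments about the foot of the ladder.
Ladder weight 19×10 = 190 N acts at 2.45 m along the ladder; its horizontal arm is 2.45·cos54° = 1.44 m → τ = 273.6 N·m clockwise.
Person: 89×10 = 890 N at 2.6 m → arm 1.528 m → τ = 1360 N·m clockwise.
Wall normal N acts horizontally at the top; its moment arm is the height L sinθ = 4.9·sin54° = 3.964 m, counterclockwise.
Balancing moments: N × 3.964 = 1634, giving N = 412.2 N.
ΣFx = 0 ⇒ f = N_wall = 412.2 N. ΣFy = 0 ⇒ N_floor = 1080 N.
μ_min = f / N_floor = 412.2 / 1080 = 0.382.

μ_min ≈ 0.382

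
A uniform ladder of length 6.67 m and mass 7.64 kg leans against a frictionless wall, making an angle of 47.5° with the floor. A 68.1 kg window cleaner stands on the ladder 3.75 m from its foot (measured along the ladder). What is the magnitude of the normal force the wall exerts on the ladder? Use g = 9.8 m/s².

N_wall ≈ 378 N

Choose the foot of the ladder as the axis so the floor normal and friction both act there and drop out.
Ladder weight 7.64×9.8 = 74.87 N acts at 3.335 m along the ladder; its horizontal arm is 3.335·cos47.5° = 2.253 m → τ = 168.7 N·m clockwise.
Window cleaner: 68.1×9.8 = 667.4 N at 3.75 m → arm 2.533 m → τ = 1691 N·m clockwise.
Wall normal N acts horizontally at the top; its moment arm is the height L sinθ = 6.67·sin47.5° = 4.918 m, counterclockwise.
Balancing moments: N × 4.918 = 1860, giving N = 378 N.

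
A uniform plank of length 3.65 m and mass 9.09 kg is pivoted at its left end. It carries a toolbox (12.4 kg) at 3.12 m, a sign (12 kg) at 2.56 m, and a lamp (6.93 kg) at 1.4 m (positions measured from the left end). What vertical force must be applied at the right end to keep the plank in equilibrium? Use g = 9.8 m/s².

Taking torques about the left end:
Beam weight: 9.09 × 9.8 = 89.08 N down at 1.825 m → arm 1.825 m, τ = 89.08 × 1.825 = 162.6 N·m clockwise.
Toolbox: 12.4 × 9.8 = 121.5 N down at 3.12 m → arm 3.12 m, τ = 121.5 × 3.12 = 379.1 N·m clockwise.
Sign: 12 × 9.8 = 117.6 N down at 2.56 m → arm 2.56 m, τ = 117.6 × 2.56 = 301.1 N·m clockwise.
Lamp: 6.93 × 9.8 = 67.91 N down at 1.4 m → arm 1.4 m, τ = 67.91 × 1.4 = 95.07 N·m clockwise.
Net moment of the loads = 937.9 N·m clockwise.
The upward force F acts at the right end, arm 3.65 m, giving F × 3.65 counterclockwise.
Στ = 0 ⇒ F × 3.65 = 937.9 ⇒ F = 937.9 / 3.65 = 257 N.

F ≈ 257 N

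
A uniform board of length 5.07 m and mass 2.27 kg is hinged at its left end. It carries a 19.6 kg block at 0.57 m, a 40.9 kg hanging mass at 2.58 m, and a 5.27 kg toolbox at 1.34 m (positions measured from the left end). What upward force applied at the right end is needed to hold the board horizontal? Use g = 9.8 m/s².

F ≈ 250 N

Take moments about the left end.
Beam weight: 2.27 × 9.8 = 22.25 N down at 2.535 m → arm 2.535 m, τ = 22.25 × 2.535 = 56.4 N·m clockwise.
Block: 19.6 × 9.8 = 192.1 N down at 0.57 m → arm 0.57 m, τ = 192.1 × 0.57 = 109.5 N·m clockwise.
Hanging mass: 40.9 × 9.8 = 400.8 N down at 2.58 m → arm 2.58 m, τ = 400.8 × 2.58 = 1034 N·m clockwise.
Toolbox: 5.27 × 9.8 = 51.65 N down at 1.34 m → arm 1.34 m, τ = 51.65 × 1.34 = 69.21 N·m clockwise.
Net moment of the loads = 1269 N·m clockwise.
The upward force F acts at the right end, arm 5.07 m, giving F × 5.07 counterclockwise.
Balancing moments: F × 5.07 = 1269, giving F = 1269 / 5.07 = 250 N.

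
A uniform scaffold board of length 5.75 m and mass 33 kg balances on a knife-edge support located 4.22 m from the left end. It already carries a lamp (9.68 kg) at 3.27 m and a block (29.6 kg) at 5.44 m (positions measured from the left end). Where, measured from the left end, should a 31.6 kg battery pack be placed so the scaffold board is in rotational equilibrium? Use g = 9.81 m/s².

x ≈ 4.77 m from the left end

About the knife-edge support (at 4.22 m from the left end):
Beam weight: 33 × 9.81 = 323.7 N down at 2.875 m → arm 1.345 m, τ = 323.7 × 1.345 = 435.4 N·m counterclockwise.
Lamp: 9.68 × 9.81 = 94.96 N down at 3.27 m → arm 0.95 m, τ = 94.96 × 0.95 = 90.21 N·m counterclockwise.
Block: 29.6 × 9.81 = 290.4 N down at 5.44 m → arm 1.22 m, τ = 290.4 × 1.22 = 354.3 N·m clockwise.
Net moment of existing loads = 171.3 N·m counterclockwise.
The battery pack weighs 31.6 × 9.81 = 310 N and must supply an equal clockwise moment, so its lever arm about the knife-edge support is 171.3 / 310 = 0.553 m.
That puts it at 4.22 + 0.553 = 4.77 m from the left end.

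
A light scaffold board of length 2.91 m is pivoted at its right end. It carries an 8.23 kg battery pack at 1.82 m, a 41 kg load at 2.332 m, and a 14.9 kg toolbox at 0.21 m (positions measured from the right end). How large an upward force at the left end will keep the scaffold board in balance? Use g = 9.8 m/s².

F ≈ 383 N

Taking torques about the right end:
Battery pack: 8.23 × 9.8 = 80.65 N down at 1.82 m → arm 1.82 m, τ = 80.65 × 1.82 = 146.8 N·m counterclockwise.
Load: 41 × 9.8 = 401.8 N down at 2.332 m → arm 2.332 m, τ = 401.8 × 2.332 = 937 N·m counterclockwise.
Toolbox: 14.9 × 9.8 = 146 N down at 0.21 m → arm 0.21 m, τ = 146 × 0.21 = 30.66 N·m counterclockwise.
Net moment of the loads = 1114 N·m counterclockwise.
The upward force F acts at the left end, arm 2.91 m, giving F × 2.91 clockwise.
Στ = 0 ⇒ F × 2.91 = 1114 ⇒ F = 1114 / 2.91 = 383 N.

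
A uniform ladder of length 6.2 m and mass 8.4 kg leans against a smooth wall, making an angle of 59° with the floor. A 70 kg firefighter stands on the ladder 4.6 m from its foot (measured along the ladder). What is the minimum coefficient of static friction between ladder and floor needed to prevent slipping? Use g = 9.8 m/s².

Taking torques about the foot of the ladder:
Ladder weight 8.4×9.8 = 82.32 N acts at 3.1 m along the ladder; its horizontal arm is 3.1·cos59° = 1.597 m → τ = 131.5 N·m clockwise.
Firefighter: 70×9.8 = 686 N at 4.6 m → arm 2.369 m → τ = 1625 N·m clockwise.
Wall normal N acts horizontally at the top; its moment arm is the height L sinθ = 6.2·sin59° = 5.314 m, counterclockwise.
For rotational equilibrium, N × 5.314 = 1756, so N = 330.4 N.
ΣFx = 0 ⇒ f = N_wall = 330.4 N. ΣFy = 0 ⇒ N_floor = 768.3 N.
μ_min = f / N_floor = 330.4 / 768.3 = 0.43.

μ_min ≈ 0.43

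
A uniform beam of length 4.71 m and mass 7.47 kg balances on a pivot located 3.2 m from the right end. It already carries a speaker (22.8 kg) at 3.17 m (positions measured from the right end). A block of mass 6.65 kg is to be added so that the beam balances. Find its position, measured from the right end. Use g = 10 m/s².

x ≈ 4.25 m from the right end

Sum moments about the pivot (at 3.2 m from the right end) (the support reaction has zero arm there).
Beam weight: 7.47 × 10 = 74.7 N down at 2.355 m → arm 0.845 m, τ = 74.7 × 0.845 = 63.12 N·m clockwise.
Speaker: 22.8 × 10 = 228 N down at 3.17 m → arm 0.03 m, τ = 228 × 0.03 = 6.84 N·m clockwise.
Net moment of existing loads = 69.96 N·m clockwise.
The block weighs 6.65 × 10 = 66.5 N and must supply an equal counterclockwise moment, so its lever arm about the pivot is 69.96 / 66.5 = 1.05 m.
That puts it at 3.2 + 1.05 = 4.25 m from the right end.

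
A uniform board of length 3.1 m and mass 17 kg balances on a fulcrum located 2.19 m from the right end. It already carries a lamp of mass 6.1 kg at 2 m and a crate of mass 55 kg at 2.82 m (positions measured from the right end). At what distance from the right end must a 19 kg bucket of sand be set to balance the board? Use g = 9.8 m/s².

x ≈ 1 m from the right end

About the fulcrum (at 2.19 m from the right end):
Beam weight: 17 × 9.8 = 166.6 N down at 1.55 m → arm 0.64 m, τ = 166.6 × 0.64 = 106.6 N·m clockwise.
Lamp: 6.1 × 9.8 = 59.78 N down at 2 m → arm 0.19 m, τ = 59.78 × 0.19 = 11.36 N·m clockwise.
Crate: 55 × 9.8 = 539 N down at 2.82 m → arm 0.63 m, τ = 539 × 0.63 = 339.6 N·m counterclockwise.
Net moment of existing loads = 221.6 N·m counterclockwise.
The bucket of sand weighs 19 × 9.8 = 186.2 N and must supply an equal clockwise moment, so its lever arm about the fulcrum is 221.6 / 186.2 = 1.19 m.
That puts it at 2.19 − 1.19 = 1 m from the right end.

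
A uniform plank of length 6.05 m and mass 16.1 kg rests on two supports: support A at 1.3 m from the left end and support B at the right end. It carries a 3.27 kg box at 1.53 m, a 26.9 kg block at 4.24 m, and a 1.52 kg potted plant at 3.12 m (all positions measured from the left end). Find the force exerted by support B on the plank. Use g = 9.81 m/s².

R_B ≈ 228 N

Choose support A as the axis so its reaction then has zero moment arm.
Beam weight: 16.1 × 9.81 = 157.9 N down at 3.025 m → arm 1.725 m, τ = 157.9 × 1.725 = 272.4 N·m clockwise.
Box: 3.27 × 9.81 = 32.08 N down at 1.53 m → arm 0.23 m, τ = 32.08 × 0.23 = 7.378 N·m clockwise.
Block: 26.9 × 9.81 = 263.9 N down at 4.24 m → arm 2.94 m, τ = 263.9 × 2.94 = 775.9 N·m clockwise.
Potted plant: 1.52 × 9.81 = 14.91 N down at 3.12 m → arm 1.82 m, τ = 14.91 × 1.82 = 27.14 N·m clockwise.
Net load moment about support A = 1083 N·m clockwise.
Reaction R at support B is upward at 6.05 m, arm 4.75 m → moment R × 4.75 counterclockwise.
Setting net torque to zero: R × 4.75 = 1083 → R = 228 N.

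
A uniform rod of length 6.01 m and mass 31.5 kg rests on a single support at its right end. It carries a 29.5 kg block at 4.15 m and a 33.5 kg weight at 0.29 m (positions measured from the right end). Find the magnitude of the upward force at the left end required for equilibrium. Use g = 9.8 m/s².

Sum moments about the right end (the unknown pivot reaction has zero arm there).
Beam weight: 31.5 × 9.8 = 308.7 N down at 3.005 m → arm 3.005 m, τ = 308.7 × 3.005 = 927.6 N·m counterclockwise.
Block: 29.5 × 9.8 = 289.1 N down at 4.15 m → arm 4.15 m, τ = 289.1 × 4.15 = 1200 N·m counterclockwise.
Weight: 33.5 × 9.8 = 328.3 N down at 0.29 m → arm 0.29 m, τ = 328.3 × 0.29 = 95.21 N·m counterclockwise.
Net moment of the loads = 2223 N·m counterclockwise.
The upward force F acts at the left end, arm 6.01 m, giving F × 6.01 clockwise.
Στ = 0 ⇒ F × 6.01 = 2223 ⇒ F = 2223 / 6.01 = 370 N.

F ≈ 370 N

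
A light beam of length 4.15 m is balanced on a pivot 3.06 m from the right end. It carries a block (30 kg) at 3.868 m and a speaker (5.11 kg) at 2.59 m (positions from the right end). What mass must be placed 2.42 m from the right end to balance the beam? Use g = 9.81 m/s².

m ≈ 34.1 kg

Sum moments about the pivot (at 3.06 m from the right end) (the support reaction has zero arm there).
Block: 30 × 9.81 = 294.3 N down at 3.868 m → arm 0.808 m, τ = 294.3 × 0.808 = 237.8 N·m counterclockwise.
Speaker: 5.11 × 9.81 = 50.13 N down at 2.59 m → arm 0.47 m, τ = 50.13 × 0.47 = 23.56 N·m clockwise.
Net moment of known loads = 214.2 N·m counterclockwise.
An unknown mass m at 2.42 m has arm 0.64 m; its moment is m·g·0.64 clockwise.
Setting net torque to zero: m × 9.81 × 0.64 = 214.2 → m = 214.2 / (9.81 × 0.64) = 34.1 kg.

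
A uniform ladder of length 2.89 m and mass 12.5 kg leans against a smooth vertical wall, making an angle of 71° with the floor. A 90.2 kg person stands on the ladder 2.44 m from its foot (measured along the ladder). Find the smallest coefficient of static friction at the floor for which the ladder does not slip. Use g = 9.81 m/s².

Take moments about the foot of the ladder.
Ladder weight 12.5×9.81 = 122.6 N acts at 1.445 m along the ladder; its horizontal arm is 1.445·cos71° = 0.4704 m → τ = 57.67 N·m clockwise.
Person: 90.2×9.81 = 884.9 N at 2.44 m → arm 0.7944 m → τ = 703 N·m clockwise.
Wall normal N acts horizontally at the top; its moment arm is the height L sinθ = 2.89·sin71° = 2.733 m, counterclockwise.
For rotational equilibrium, N × 2.733 = 760.7, so N = 278.3 N.
ΣFx = 0 ⇒ f = N_wall = 278.3 N. ΣFy = 0 ⇒ N_floor = 1008 N.
μ_min = f / N_floor = 278.3 / 1008 = 0.276.

μ_min ≈ 0.276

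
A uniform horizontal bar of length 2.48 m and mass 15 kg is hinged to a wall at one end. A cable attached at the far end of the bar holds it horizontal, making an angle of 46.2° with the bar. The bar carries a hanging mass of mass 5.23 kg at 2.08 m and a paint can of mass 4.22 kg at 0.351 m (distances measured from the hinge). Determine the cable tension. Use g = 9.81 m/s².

T ≈ 170 N

Take moments about the hinge.
Beam weight: 15 × 9.81 = 147.2 N down at 1.24 m → arm 1.24 m, τ = 147.2 × 1.24 = 182.5 N·m clockwise.
Hanging mass: 5.23 × 9.81 = 51.31 N down at 2.08 m → arm 2.08 m, τ = 51.31 × 2.08 = 106.7 N·m clockwise.
Paint can: 4.22 × 9.81 = 41.4 N down at 0.351 m → arm 0.351 m, τ = 41.4 × 0.351 = 14.53 N·m clockwise.
Total clockwise load moment = 303.7 N·m.
The cable tension T acts at 2.48 m; only its component perpendicular to the bar, T sinθ, produces torque. sin 46.2° = 0.7218.
Στ = 0 ⇒ T × 2.48 × 0.7218 = 303.7 ⇒ T = 303.7 / 1.79 = 170 N.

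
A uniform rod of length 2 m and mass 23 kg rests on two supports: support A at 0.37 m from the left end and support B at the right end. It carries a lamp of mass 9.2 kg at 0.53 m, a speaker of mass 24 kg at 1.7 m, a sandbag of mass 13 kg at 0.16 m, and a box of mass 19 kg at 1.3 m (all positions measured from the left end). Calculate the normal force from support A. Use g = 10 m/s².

Sum moments about support B (its reaction then has zero moment arm).
Beam weight: 23 × 10 = 230 N down at 1 m → arm 1 m, τ = 230 × 1 = 230 N·m counterclockwise.
Lamp: 9.2 × 10 = 92 N down at 0.53 m → arm 1.47 m, τ = 92 × 1.47 = 135.2 N·m counterclockwise.
Speaker: 24 × 10 = 240 N down at 1.7 m → arm 0.3 m, τ = 240 × 0.3 = 72 N·m counterclockwise.
Sandbag: 13 × 10 = 130 N down at 0.16 m → arm 1.84 m, τ = 130 × 1.84 = 239.2 N·m counterclockwise.
Box: 19 × 10 = 190 N down at 1.3 m → arm 0.7 m, τ = 190 × 0.7 = 133 N·m counterclockwise.
Net load moment about support B = 809.4 N·m counterclockwise.
Reaction R at support A is upward at 0.37 m, arm 1.63 m → moment R × 1.63 clockwise.
Στ = 0 ⇒ R × 1.63 = 809.4 ⇒ R = 497 N.

R_A ≈ 497 N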